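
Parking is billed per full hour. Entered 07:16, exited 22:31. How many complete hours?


Start: 07:16
End: 22:31
Hour difference: 22 - 7 = 15 hours
Minute difference: 31 - 16 = 15 minutes
Total minutes: 915
Complete hours: 915 / 60 = 15 (remainder 15)

15


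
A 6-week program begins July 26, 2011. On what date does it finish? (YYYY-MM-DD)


Start: 2011-07-26
Weeks to add: 6
Convert to days: 6 x 7 = 42 days
Add 42 days to 2011-07-26
Result: 2011-09-06

2011-09-06


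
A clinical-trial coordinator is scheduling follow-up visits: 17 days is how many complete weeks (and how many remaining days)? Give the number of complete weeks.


Total days: 17
Days per week: 7
Division: 17 / 7 = 2 remainder 3
Complete weeks: 2
Remaining days: 3

2


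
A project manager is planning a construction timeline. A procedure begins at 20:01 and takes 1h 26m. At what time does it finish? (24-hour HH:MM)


Start time: 20:01
Adding: 1 hours 26 minutes
Minutes: 1 + 26 = 27
Hours: 20 + 1 + 0 = 21
Result: 21:27

21:27


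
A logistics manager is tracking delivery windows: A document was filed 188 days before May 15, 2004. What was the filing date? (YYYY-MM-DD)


Start: 2004-05-15
Subtracting 188 days
Days already passed in May: 15
After going back through May: 173 more days to subtract
April 2004: 30 days, 143 remaining
March 2004: 31 days, 112 remaining
February 2004: 29 days, 83 remaining
January 2004: 31 days, 52 remaining
Result: 2003-11-09

2003-11-09


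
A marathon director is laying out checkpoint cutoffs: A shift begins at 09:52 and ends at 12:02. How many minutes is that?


Start time: 09:52 = 592 minutes from midnight
End time: 12:02 = 722 minutes from midnight
Difference: 722 - 592 = 130 minutes
That is 2 hours and 10 minutes

130


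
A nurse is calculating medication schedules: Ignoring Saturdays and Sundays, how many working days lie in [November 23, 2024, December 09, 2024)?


Start: 2024-11-23 (Saturday)
End (exclusive): 2024-12-09 (Monday)
Total calendar days: 16
Full weeks: 16 // 7 = 2 -> 10 weekdays
Remaining 2 days starting on Saturday:
  Sat(-), Sun(-) -> 0 weekdays
Total business days: 10 + 0 = 10

10


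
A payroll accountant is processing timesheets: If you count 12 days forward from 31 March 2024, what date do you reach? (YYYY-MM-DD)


Start: 2024-03-31
Adding 12 days
Days remaining in March: 0
After March: 12 days still to add
April 2024 has 30 days, need 12
Result: 2024-04-12

2024-04-12


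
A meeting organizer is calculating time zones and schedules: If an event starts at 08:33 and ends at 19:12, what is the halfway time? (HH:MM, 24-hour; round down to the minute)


Start time: 08:33 = 513 minutes from midnight
End time: 19:12 = 1152 minutes from midnight
Sum: 513 + 1152 = 1665
Midpoint: 1665 / 2 = 832 minutes
Convert: 832 / 60 = 13 hours, 52 minutes
Result: 13:52

13:52


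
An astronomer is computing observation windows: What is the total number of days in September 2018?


Month: September
Year: 2018
September is a 30-day month
Total: 30 days

30


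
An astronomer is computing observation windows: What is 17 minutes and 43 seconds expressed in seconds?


Minutes: 17
Extra seconds: 43
Seconds per minute: 60
Minutes to seconds: 17 x 60 = 1020
Total: 1020 + 43 = 1063

1063


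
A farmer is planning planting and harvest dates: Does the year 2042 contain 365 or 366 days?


Year: 2042
Check leap year rules:
Divisible by 4? No
2042 is not a leap year
Days: 365

365


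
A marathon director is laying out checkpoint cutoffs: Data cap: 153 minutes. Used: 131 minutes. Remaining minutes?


Total budget: 153 minutes
Time used: 131 minutes
Remaining: 153 - 131 = 22 minutes
Percent used: 85.6%
Percent remaining: 14.4%

22


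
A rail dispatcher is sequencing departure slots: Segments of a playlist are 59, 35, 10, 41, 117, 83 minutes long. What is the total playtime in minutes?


Durations: 59, 35, 10, 41, 117, 83
Running sum: 59
+ 35 = 94
+ 10 = 104
+ 41 = 145
+ 117 = 262
+ 83 = 345
Total duration: 345 minutes
That is 5 hours and 45 minutes

345


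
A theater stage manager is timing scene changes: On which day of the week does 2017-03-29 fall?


Date: 2017-03-29
January 1, 2017 is a Sunday
Day of year: 88
Offset from Jan 1: 87 days
87 mod 7 = 3
Result: Wednesday

Wednesday


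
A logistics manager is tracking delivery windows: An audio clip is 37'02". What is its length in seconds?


Minutes: 37
Seconds: 2
Convert minutes to seconds: 37 x 60 = 2220
Add remaining seconds: 2220 + 2 = 2222

2222


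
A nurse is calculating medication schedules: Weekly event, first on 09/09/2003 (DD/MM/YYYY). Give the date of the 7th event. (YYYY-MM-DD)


First occurrence: 2003-09-09 (occurrence 1)
Each occurrence is 7 days after the previous.
Occurrence 7 is 6 weeks after the first.
6 weeks = 42 days
2003-09-09 + 42 days = 2003-10-21

2003-10-21


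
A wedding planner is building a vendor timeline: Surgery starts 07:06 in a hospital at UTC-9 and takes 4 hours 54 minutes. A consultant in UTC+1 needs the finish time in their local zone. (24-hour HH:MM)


Start: 07:06 in UTC-9
Step 1 - add duration:
  minutes: 6 + 54 = 60 (carry 1h)
  hours: 7 + 4 + 1 = 12
  end in UTC-9: 12:00
Step 2 - convert UTC-9 -> UTC+1:
  offset difference: 1 - (-9) = 10 hours
  12 + (10) = 22 -> mod 24 = 22
Result: 22:00 in UTC+1

22:00


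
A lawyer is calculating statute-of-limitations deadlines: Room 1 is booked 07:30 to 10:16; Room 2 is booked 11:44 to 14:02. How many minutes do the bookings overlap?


Interval A: [450, 616] minutes from midnight
Interval B: [704, 842] minutes from midnight
Overlap start = max(450, 704) = 704
Overlap end = min(616, 842) = 616
End <= start, so the intervals do not overlap: 0 minutes

0


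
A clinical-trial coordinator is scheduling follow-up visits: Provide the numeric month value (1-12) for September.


Calendar month order:
8. August
9. September <--
10. October
September is month number 9

9


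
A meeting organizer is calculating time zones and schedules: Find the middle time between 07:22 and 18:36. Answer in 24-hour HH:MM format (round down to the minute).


Start time: 07:22 = 442 minutes from midnight
End time: 18:36 = 1116 minutes from midnight
Sum: 442 + 1116 = 1558
Midpoint: 1558 / 2 = 779 minutes
Convert: 779 / 60 = 12 hours, 59 minutes
Result: 12:59

12:59


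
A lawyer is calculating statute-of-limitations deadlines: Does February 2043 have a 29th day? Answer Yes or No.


Year: 2043
Divisible by 4? 2043 / 4 = 510.75 -> No
Not divisible by 4, so NOT a leap year

No


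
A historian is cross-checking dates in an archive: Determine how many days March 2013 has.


Month: March
Year: 2013
March is a 31-day month
Total: 31 days

31


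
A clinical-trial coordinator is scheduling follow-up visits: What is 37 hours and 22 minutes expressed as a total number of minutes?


Hours: 37
Minutes: 22
Convert hours to minutes: 37 x 60 = 2220
Add remaining minutes: 2220 + 22 = 2242

2242


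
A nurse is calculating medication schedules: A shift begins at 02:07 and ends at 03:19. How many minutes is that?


Start time: 02:07 = 127 minutes from midnight
End time: 03:19 = 199 minutes from midnight
Difference: 199 - 127 = 72 minutes
That is 1 hours and 12 minutes

72


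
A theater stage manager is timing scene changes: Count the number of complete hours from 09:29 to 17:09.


Start: 09:29
End: 17:09
Hour difference: 17 - 9 = 8 hours
Minute difference: 9 - 29 = -20 minutes
Total minutes: 460
Complete hours: 460 / 60 = 7 (remainder 40)

7


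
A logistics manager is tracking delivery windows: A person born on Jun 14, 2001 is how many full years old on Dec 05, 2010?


Birth: 2001-06-14
Reference: 2010-12-05
Year difference: 2010 - 2001 = 9
Has birthday (06-14) occurred by 12-05? Yes
Age in full years: 9

9


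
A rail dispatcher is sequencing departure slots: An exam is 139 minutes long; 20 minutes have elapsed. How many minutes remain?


Total budget: 139 minutes
Time used: 20 minutes
Remaining: 139 - 20 = 119 minutes
Percent used: 14.4%
Percent remaining: 85.6%

119


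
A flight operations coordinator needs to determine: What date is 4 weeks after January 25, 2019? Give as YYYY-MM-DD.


Start: 2019-01-25
Weeks to add: 4
Convert to days: 4 x 7 = 28 days
Add 28 days to 2019-01-25
Result: 2019-02-22

2019-02-22


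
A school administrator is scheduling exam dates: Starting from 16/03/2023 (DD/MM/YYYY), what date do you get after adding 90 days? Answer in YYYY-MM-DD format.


Start: 2023-03-16
Adding 90 days
Days remaining in March: 15
After March: 75 days still to add
April 2023: 30 days, 45 remaining
May 2023: 31 days, 14 remaining
June 2023 has 30 days, need 14
Result: 2023-06-14

2023-06-14


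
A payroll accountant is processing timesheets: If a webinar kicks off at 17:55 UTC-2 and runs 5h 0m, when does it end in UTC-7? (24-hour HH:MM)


Start: 17:55 in UTC-2
Step 1 - add duration:
  minutes: 55 + 0 = 55
  hours: 17 + 5 + 0 = 22
  end in UTC-2: 22:55
Step 2 - convert UTC-2 -> UTC-7:
  offset difference: -7 - (-2) = -5 hours
  22 + (-5) = 17 -> mod 24 = 17
Result: 17:55 in UTC-7

17:55


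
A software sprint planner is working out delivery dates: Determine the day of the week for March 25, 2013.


Date: 2013-03-25
January 1, 2013 is a Tuesday
Day of year: 84
Offset from Jan 1: 83 days
83 mod 7 = 6
Result: Monday

Monday


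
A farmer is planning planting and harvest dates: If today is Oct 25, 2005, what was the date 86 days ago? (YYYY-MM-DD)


Start: 2005-10-25
Subtracting 86 days
Days already passed in October: 25
After going back through October: 61 more days to subtract
September 2005: 30 days, 31 remaining
August 2005 has 31 days, need 31
Result: 2005-07-31

2005-07-31


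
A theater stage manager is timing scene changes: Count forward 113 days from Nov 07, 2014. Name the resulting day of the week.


Start: 2014-11-07 (Friday)
Step 1 - find target date: add 113 days
  2014-11-07 + 113 days = 2015-02-28
Step 2 - day of week:
  113 mod 7 = 1
  Friday + 1 days -> Saturday
Result: Saturday (2015-02-28)

Saturday


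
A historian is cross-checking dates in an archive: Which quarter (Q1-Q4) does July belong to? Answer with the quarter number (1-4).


Month: July (month 7)
Q1: January-March (months 1-3)
Q2: April-June (months 4-6)
Q3: July-September (months 7-9)
Q4: October-December (months 10-12)
Month 7 falls in Q3

3


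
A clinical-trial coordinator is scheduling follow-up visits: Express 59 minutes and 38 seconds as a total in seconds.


Minutes: 59
Seconds: 38
Convert minutes to seconds: 59 x 60 = 3540
Add remaining seconds: 3540 + 38 = 3578

3578


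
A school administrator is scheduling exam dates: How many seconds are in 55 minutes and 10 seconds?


Minutes: 55
Extra seconds: 10
Seconds per minute: 60
Minutes to seconds: 55 x 60 = 3300
Total: 3300 + 10 = 3310

3310


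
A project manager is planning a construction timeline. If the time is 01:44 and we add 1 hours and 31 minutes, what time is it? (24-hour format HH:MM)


Start time: 01:44
Adding: 1 hours 31 minutes
Minutes: 44 + 31 = 75
Minute overflow: 75 >= 60, so carry 1 hour, minutes = 15
Hours: 1 + 1 + 1 = 3
Result: 03:15

03:15


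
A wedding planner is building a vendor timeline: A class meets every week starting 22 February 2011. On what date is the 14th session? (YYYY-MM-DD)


First occurrence: 2011-02-22 (occurrence 1)
Each occurrence is 7 days after the previous.
Occurrence 14 is 13 weeks after the first.
13 weeks = 91 days
2011-02-22 + 91 days = 2011-05-24

2011-05-24


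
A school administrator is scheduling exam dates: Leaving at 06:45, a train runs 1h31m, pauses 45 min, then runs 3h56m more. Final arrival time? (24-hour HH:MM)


Depart: 06:45
Leg 1: +91 min -> 08:16
Layover: +45 min -> 09:01
Leg 2: +236 min -> 12:57
Total travel: 372 minutes = 6h 12m
Arrival: 12:57

12:57


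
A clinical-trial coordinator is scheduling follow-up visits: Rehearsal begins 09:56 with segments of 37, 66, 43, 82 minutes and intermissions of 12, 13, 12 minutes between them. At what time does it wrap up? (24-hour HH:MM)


Start: 09:56 = 596 min from midnight
  after task 1 (37 min): 10:33
  after break (12 min): 10:45
  after task 2 (66 min): 11:51
  after break (13 min): 12:04
  after task 3 (43 min): 12:47
  after break (12 min): 12:59
  after task 4 (82 min): 14:21
Total elapsed: 265 minutes
End time: 14:21

14:21


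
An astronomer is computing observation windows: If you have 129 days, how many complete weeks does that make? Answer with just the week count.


Total days: 129
Days per week: 7
Division: 129 / 7 = 18 remainder 3
Complete weeks: 18
Remaining days: 3

18


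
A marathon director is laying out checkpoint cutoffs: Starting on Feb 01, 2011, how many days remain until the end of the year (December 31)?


Start: February 01, 2011
End: December 31, 2011
Days left in February: 27
March: 31
April: 30
May: 31
June: 30
... plus remaining months
Sum of remaining months: 306
Total: 27 + 306 = 333

333


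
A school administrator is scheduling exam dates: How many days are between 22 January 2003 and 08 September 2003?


Start date: 2003-01-22
End date: 2003-09-08
Jan 2003: +10 days
Feb 2003: +28 days
Mar 2003: +31 days
... (6 more months)
Total: 229 days

229


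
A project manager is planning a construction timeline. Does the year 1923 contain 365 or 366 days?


Year: 1923
Check leap year rules:
Divisible by 4? No
1923 is not a leap year
Days: 365

365


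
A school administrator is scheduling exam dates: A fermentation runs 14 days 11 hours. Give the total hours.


Days: 14
Extra hours: 11
Hours per day: 24
Days to hours: 14 x 24 = 336
Total: 336 + 11 = 347

347


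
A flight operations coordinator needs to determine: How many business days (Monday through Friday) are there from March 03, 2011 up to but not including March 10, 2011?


Start: 2011-03-03 (Thursday)
End (exclusive): 2011-03-10 (Thursday)
Total calendar days: 7
Full weeks: 7 // 7 = 1 -> 5 weekdays
Remaining 0 days starting on Thursday:
Total business days: 5 + 0 = 5

5


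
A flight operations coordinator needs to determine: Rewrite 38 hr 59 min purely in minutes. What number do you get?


Hours: 38
Extra minutes: 59
Minutes per hour: 60
Hours to minutes: 38 x 60 = 2280
Total: 2280 + 59 = 2339

2339


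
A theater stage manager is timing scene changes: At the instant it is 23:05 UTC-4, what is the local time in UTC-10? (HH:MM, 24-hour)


Local time: 23:05 at UTC-4 (offset -4h)
Target zone: UTC-10 (offset -10h)
Difference: -10 - (-4) = -6 hours
Calculation: 23 + (-6) = 17
Result: 17:05

17:05


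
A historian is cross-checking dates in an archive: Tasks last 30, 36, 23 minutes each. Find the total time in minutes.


Durations: 30, 36, 23
Running sum: 30
+ 36 = 66
+ 23 = 89
Total duration: 89 minutes
That is 1 hours and 29 minutes

89


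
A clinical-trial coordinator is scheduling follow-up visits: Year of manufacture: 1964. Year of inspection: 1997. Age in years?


Birth year: 1964
Current year: 1997
Age = current year - birth year
Age = 1997 - 1964 = 33

33


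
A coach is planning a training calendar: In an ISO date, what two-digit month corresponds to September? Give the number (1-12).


Calendar month order:
8. August
9. September <--
10. October
September is month number 9

9


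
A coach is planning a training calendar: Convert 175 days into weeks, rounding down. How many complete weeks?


Total days: 175
Days per week: 7
Division: 175 / 7 = 25 remainder 0
Complete weeks: 25
Remaining days: 0

25


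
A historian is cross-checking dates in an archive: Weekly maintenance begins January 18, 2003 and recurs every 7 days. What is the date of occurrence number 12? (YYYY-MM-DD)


First occurrence: 2003-01-18 (occurrence 1)
Each occurrence is 7 days after the previous.
Occurrence 12 is 11 weeks after the first.
11 weeks = 77 days
2003-01-18 + 77 days = 2003-04-05

2003-04-05


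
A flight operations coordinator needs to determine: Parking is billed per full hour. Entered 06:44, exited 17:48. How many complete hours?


Start: 06:44
End: 17:48
Hour difference: 17 - 6 = 11 hours
Minute difference: 48 - 44 = 4 minutes
Total minutes: 664
Complete hours: 664 / 60 = 11 (remainder 4)

11


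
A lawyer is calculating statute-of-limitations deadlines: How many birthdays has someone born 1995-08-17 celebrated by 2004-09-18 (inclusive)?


Birth: 1995-08-17
Reference: 2004-09-18
Year difference: 2004 - 1995 = 9
Has birthday (08-17) occurred by 09-18? Yes
Age in full years: 9

9


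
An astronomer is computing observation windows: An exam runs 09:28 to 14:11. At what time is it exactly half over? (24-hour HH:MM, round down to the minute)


Start time: 09:28 = 568 minutes from midnight
End time: 14:11 = 851 minutes from midnight
Sum: 568 + 851 = 1419
Midpoint: 1419 / 2 = 709 minutes
Convert: 709 / 60 = 11 hours, 49 minutes
Result: 11:49

11:49


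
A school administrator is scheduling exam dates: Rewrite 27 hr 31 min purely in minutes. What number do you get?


Hours: 27
Extra minutes: 31
Minutes per hour: 60
Hours to minutes: 27 x 60 = 1620
Total: 1620 + 31 = 1651

1651


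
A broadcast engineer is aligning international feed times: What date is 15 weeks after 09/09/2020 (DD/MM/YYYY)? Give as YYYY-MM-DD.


Start: 2020-09-09
Weeks to add: 15
Convert to days: 15 x 7 = 105 days
Add 105 days to 2020-09-09
Result: 2020-12-23

2020-12-23


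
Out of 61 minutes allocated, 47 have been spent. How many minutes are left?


Total budget: 61 minutes
Time used: 47 minutes
Remaining: 61 - 47 = 14 minutes
Percent used: 77.0%
Percent remaining: 23.0%

14


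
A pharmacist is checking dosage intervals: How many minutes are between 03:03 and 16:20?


Start time: 03:03 = 183 minutes from midnight
End time: 16:20 = 980 minutes from midnight
Difference: 980 - 183 = 797 minutes
That is 13 hours and 17 minutes

797


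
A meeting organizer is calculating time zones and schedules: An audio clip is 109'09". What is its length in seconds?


Minutes: 109
Seconds: 9
Convert minutes to seconds: 109 x 60 = 6540
Add remaining seconds: 6540 + 9 = 6549

6549


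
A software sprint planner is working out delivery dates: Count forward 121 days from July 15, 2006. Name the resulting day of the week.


Start: 2006-07-15 (Saturday)
Step 1 - find target date: add 121 days
  2006-07-15 + 121 days = 2006-11-13
Step 2 - day of week:
  121 mod 7 = 2
  Saturday + 2 days -> Monday
Result: Monday (2006-11-13)

Monday


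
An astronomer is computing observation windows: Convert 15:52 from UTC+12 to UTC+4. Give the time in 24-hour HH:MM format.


Local time: 15:52 at UTC+12 (offset 12h)
Target zone: UTC+4 (offset 4h)
Difference: 4 - (12) = -8 hours
Calculation: 15 + (-8) = 7
Result: 07:52

07:52


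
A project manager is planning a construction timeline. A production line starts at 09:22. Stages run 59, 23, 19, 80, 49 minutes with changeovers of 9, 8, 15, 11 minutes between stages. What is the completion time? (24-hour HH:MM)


Start: 09:22 = 562 min from midnight
  after task 1 (59 min): 10:21
  after break (9 min): 10:30
  after task 2 (23 min): 10:53
  after break (8 min): 11:01
  after task 3 (19 min): 11:20
  after break (15 min): 11:35
  after task 4 (80 min): 12:55
  after break (11 min): 13:06
  after task 5 (49 min): 13:55
Total elapsed: 273 minutes
End time: 13:55

13:55


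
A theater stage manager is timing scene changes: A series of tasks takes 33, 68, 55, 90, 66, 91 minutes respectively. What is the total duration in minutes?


Durations: 33, 68, 55, 90, 66, 91
Running sum: 33
+ 68 = 101
+ 55 = 156
+ 90 = 246
+ 66 = 312
+ 91 = 403
Total duration: 403 minutes
That is 6 hours and 43 minutes

403


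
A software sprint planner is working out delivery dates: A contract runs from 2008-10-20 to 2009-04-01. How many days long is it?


Start date: 2008-10-20
End date: 2009-04-01
Oct 2008: +12 days
Nov 2008: +30 days
Dec 2008: +31 days
... (3 more months)
Total: 163 days

163


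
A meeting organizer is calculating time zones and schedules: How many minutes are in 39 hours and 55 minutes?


Hours: 39
Minutes: 55
Convert hours to minutes: 39 x 60 = 2340
Add remaining minutes: 2340 + 55 = 2395

2395


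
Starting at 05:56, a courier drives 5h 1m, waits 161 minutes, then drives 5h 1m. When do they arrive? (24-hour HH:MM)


Depart: 05:56
Leg 1: +301 min -> 10:57
Layover: +161 min -> 13:38
Leg 2: +301 min -> 18:39
Total travel: 763 minutes = 12h 43m
Arrival: 18:39

18:39


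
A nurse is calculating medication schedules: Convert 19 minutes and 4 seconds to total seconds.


Minutes: 19
Extra seconds: 4
Seconds per minute: 60
Minutes to seconds: 19 x 60 = 1140
Total: 1140 + 4 = 1144

1144


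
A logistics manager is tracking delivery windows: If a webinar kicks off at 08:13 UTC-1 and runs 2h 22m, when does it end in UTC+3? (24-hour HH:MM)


Start: 08:13 in UTC-1
Step 1 - add duration:
  minutes: 13 + 22 = 35
  hours: 8 + 2 + 0 = 10
  end in UTC-1: 10:35
Step 2 - convert UTC-1 -> UTC+3:
  offset difference: 3 - (-1) = 4 hours
  10 + (4) = 14 -> mod 24 = 14
Result: 14:35 in UTC+3

14:35


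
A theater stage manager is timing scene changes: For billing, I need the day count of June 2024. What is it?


Month: June
Year: 2024
June is a 30-day month
Total: 30 days

30


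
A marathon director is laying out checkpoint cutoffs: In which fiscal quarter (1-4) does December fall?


Month: December (month 12)
Q1: January-March (months 1-3)
Q2: April-June (months 4-6)
Q3: July-September (months 7-9)
Q4: October-December (months 10-12)
Month 12 falls in Q4

4


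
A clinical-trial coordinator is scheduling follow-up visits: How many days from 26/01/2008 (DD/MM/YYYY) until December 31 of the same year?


Start: January 26, 2008
End: December 31, 2008
Days left in January: 5
February: 29
March: 31
April: 30
May: 31
... plus remaining months
Sum of remaining months: 335
Total: 5 + 335 = 340

340


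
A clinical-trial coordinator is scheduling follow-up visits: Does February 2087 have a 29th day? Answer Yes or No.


Year: 2087
Divisible by 4? 2087 / 4 = 521.75 -> No
Not divisible by 4, so NOT a leap year

No


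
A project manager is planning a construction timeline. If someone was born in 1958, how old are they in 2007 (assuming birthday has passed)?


Birth year: 1958
Current year: 2007
Age = current year - birth year
Age = 2007 - 1958 = 49

49


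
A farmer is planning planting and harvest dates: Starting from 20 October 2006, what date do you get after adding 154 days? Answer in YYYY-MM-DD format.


Start: 2006-10-20
Adding 154 days
Days remaining in October: 11
After October: 143 days still to add
November 2006: 30 days, 113 remaining
December 2006: 31 days, 82 remaining
January 2007: 31 days, 51 remaining
February 2007: 28 days, 23 remaining
Result: 2007-03-23

2007-03-23


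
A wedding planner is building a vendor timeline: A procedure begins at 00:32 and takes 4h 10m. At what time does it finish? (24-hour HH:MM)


Start time: 00:32
Adding: 4 hours 10 minutes
Minutes: 32 + 10 = 42
Hours: 0 + 4 + 0 = 4
Result: 04:42

04:42


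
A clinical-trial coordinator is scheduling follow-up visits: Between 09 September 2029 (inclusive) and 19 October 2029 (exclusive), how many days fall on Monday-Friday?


Start: 2029-09-09 (Sunday)
End (exclusive): 2029-10-19 (Friday)
Total calendar days: 40
Full weeks: 40 // 7 = 5 -> 25 weekdays
Remaining 5 days starting on Sunday:
  Sun(-), Mon(w), Tue(w), Wed(w), Thu(w) -> 4 weekdays
Total business days: 25 + 4 = 29

29


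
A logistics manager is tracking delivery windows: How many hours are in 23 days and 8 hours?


Days: 23
Extra hours: 8
Hours per day: 24
Days to hours: 23 x 24 = 552
Total: 552 + 8 = 560

560


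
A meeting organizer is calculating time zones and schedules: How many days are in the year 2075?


Year: 2075
Check leap year rules:
Divisible by 4? No
2075 is not a leap year
Days: 365

365


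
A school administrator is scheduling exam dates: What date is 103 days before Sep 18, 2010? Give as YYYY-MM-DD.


Start: 2010-09-18
Subtracting 103 days
Days already passed in September: 18
After going back through September: 85 more days to subtract
August 2010: 31 days, 54 remaining
July 2010: 31 days, 23 remaining
June 2010 has 30 days, need 23
Result: 2010-06-07

2010-06-07


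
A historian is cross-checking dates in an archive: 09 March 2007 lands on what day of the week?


Date: 2007-03-09
January 1, 2007 is a Monday
Day of year: 68
Offset from Jan 1: 67 days
67 mod 7 = 4
Result: Friday

Friday


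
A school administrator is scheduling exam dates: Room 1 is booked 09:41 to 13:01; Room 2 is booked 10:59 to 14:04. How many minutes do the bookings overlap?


Interval A: [581, 781] minutes from midnight
Interval B: [659, 844] minutes from midnight
Overlap start = max(581, 659) = 659
Overlap end = min(781, 844) = 781
Overlap = 781 - 659 = 122 minutes

122


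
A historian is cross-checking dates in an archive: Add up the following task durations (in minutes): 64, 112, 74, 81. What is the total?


Durations: 64, 112, 74, 81
Running sum: 64
+ 112 = 176
+ 74 = 250
+ 81 = 331
Total duration: 331 minutes
That is 5 hours and 31 minutes

331


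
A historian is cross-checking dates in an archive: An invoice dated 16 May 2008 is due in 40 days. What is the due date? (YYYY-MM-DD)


Start: 2008-05-16
Adding 40 days
Days remaining in May: 15
After May: 25 days still to add
June 2008 has 30 days, need 25
Result: 2008-06-25

2008-06-25


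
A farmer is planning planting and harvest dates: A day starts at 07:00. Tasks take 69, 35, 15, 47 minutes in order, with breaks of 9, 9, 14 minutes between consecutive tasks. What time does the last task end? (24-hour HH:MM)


Start: 07:00 = 420 min from midnight
  after task 1 (69 min): 08:09
  after break (9 min): 08:18
  after task 2 (35 min): 08:53
  after break (9 min): 09:02
  after task 3 (15 min): 09:17
  after break (14 min): 09:31
  after task 4 (47 min): 10:18
Total elapsed: 198 minutes
End time: 10:18

10:18


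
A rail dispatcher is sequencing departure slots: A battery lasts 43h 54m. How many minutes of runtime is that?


Hours: 43
Extra minutes: 54
Minutes per hour: 60
Hours to minutes: 43 x 60 = 2580
Total: 2580 + 54 = 2634

2634


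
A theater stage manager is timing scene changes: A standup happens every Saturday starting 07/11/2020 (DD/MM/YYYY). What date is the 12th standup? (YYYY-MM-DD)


First occurrence: 2020-11-07 (occurrence 1)
Each occurrence is 7 days after the previous.
Occurrence 12 is 11 weeks after the first.
11 weeks = 77 days
2020-11-07 + 77 days = 2021-01-23

2021-01-23


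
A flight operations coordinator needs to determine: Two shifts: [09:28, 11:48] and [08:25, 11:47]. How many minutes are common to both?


Interval A: [568, 708] minutes from midnight
Interval B: [505, 707] minutes from midnight
Overlap start = max(568, 505) = 568
Overlap end = min(708, 707) = 707
Overlap = 707 - 568 = 139 minutes

139


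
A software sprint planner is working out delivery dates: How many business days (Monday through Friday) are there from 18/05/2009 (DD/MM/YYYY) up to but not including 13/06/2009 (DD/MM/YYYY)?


Start: 2009-05-18 (Monday)
End (exclusive): 2009-06-13 (Saturday)
Total calendar days: 26
Full weeks: 26 // 7 = 3 -> 15 weekdays
Remaining 5 days starting on Monday:
  Mon(w), Tue(w), Wed(w), Thu(w), Fri(w) -> 5 weekdays
Total business days: 15 + 5 = 20

20


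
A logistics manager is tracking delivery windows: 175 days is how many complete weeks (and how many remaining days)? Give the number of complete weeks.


Total days: 175
Days per week: 7
Division: 175 / 7 = 25 remainder 0
Complete weeks: 25
Remaining days: 0

25


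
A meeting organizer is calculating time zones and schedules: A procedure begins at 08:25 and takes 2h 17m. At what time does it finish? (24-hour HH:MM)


Start time: 08:25
Adding: 2 hours 17 minutes
Minutes: 25 + 17 = 42
Hours: 8 + 2 + 0 = 10
Result: 10:42

10:42


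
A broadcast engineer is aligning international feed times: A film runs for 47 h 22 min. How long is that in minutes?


Hours: 47
Minutes: 22
Convert hours to minutes: 47 x 60 = 2820
Add remaining minutes: 2820 + 22 = 2842

2842


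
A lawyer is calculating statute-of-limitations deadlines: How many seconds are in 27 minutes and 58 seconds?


Minutes: 27
Extra seconds: 58
Seconds per minute: 60
Minutes to seconds: 27 x 60 = 1620
Total: 1620 + 58 = 1678

1678


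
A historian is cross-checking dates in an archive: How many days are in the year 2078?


Year: 2078
Check leap year rules:
Divisible by 4? No
2078 is not a leap year
Days: 365

365


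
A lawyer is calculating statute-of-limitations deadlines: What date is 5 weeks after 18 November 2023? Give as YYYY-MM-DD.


Start: 2023-11-18
Weeks to add: 5
Convert to days: 5 x 7 = 35 days
Add 35 days to 2023-11-18
Result: 2023-12-23

2023-12-23


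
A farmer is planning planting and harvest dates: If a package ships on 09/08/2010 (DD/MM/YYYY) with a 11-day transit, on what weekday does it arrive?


Start: 2010-08-09 (Monday)
Step 1 - find target date: add 11 days
  2010-08-09 + 11 days = 2010-08-20
Step 2 - day of week:
  11 mod 7 = 4
  Monday + 4 days -> Friday
Result: Friday (2010-08-20)

Friday


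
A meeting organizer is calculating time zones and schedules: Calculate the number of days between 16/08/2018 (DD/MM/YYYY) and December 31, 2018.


Start: August 16, 2018
End: December 31, 2018
Days left in August: 15
September: 30
October: 31
November: 30
December: 31
Sum of remaining months: 122
Total: 15 + 122 = 137

137


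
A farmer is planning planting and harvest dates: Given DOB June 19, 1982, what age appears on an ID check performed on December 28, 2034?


Birth: 1982-06-19
Reference: 2034-12-28
Year difference: 2034 - 1982 = 52
Has birthday (06-19) occurred by 12-28? Yes
Age in full years: 52

52


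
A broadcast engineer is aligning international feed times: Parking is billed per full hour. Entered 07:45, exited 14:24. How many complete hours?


Start: 07:45
End: 14:24
Hour difference: 14 - 7 = 7 hours
Minute difference: 24 - 45 = -21 minutes
Total minutes: 399
Complete hours: 399 / 60 = 6 (remainder 39)

6


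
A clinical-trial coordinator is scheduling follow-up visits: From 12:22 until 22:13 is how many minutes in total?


Start time: 12:22 = 742 minutes from midnight
End time: 22:13 = 1333 minutes from midnight
Difference: 1333 - 742 = 591 minutes
That is 9 hours and 51 minutes

591


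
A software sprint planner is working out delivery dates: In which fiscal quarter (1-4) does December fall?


Month: December (month 12)
Q1: January-March (months 1-3)
Q2: April-June (months 4-6)
Q3: July-September (months 7-9)
Q4: October-December (months 10-12)
Month 12 falls in Q4

4


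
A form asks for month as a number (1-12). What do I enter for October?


Calendar month order:
9. September
10. October <--
11. November
October is month number 10

10


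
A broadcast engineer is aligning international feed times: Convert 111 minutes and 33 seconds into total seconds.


Minutes: 111
Seconds: 33
Convert minutes to seconds: 111 x 60 = 6660
Add remaining seconds: 6660 + 33 = 6693

6693


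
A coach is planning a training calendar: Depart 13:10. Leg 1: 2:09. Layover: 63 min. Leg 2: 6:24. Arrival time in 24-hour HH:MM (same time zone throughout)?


Depart: 13:10
Leg 1: +129 min -> 15:19
Layover: +63 min -> 16:22
Leg 2: +384 min -> 22:46
Total travel: 576 minutes = 9h 36m
Arrival: 22:46

22:46


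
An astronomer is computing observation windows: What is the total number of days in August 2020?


Month: August
Year: 2020
August is a 31-day month
Total: 31 days

31


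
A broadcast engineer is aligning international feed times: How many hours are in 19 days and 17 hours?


Days: 19
Extra hours: 17
Hours per day: 24
Days to hours: 19 x 24 = 456
Total: 456 + 17 = 473

473


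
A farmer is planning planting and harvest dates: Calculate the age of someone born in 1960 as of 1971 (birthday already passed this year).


Birth year: 1960
Current year: 1971
Age = current year - birth year
Age = 1971 - 1960 = 11

11


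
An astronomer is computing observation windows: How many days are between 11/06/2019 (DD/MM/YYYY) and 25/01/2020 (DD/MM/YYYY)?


Start date: 2019-06-11
End date: 2020-01-25
Jun 2019: +20 days
Jul 2019: +31 days
Aug 2019: +31 days
... (5 more months)
Total: 228 days

228


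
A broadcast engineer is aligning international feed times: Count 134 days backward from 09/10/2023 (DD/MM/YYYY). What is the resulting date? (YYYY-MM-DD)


Start: 2023-10-09
Subtracting 134 days
Days already passed in October: 9
After going back through October: 125 more days to subtract
September 2023: 30 days, 95 remaining
August 2023: 31 days, 64 remaining
July 2023: 31 days, 33 remaining
June 2023: 30 days, 3 remaining
Result: 2023-05-28

2023-05-28


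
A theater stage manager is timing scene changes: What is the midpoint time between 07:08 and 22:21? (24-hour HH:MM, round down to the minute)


Start time: 07:08 = 428 minutes from midnight
End time: 22:21 = 1341 minutes from midnight
Sum: 428 + 1341 = 1769
Midpoint: 1769 / 2 = 884 minutes
Convert: 884 / 60 = 14 hours, 44 minutes
Result: 14:44

14:44


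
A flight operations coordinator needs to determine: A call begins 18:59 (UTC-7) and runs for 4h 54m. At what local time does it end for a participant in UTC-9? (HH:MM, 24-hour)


Start: 18:59 in UTC-7
Step 1 - add duration:
  minutes: 59 + 54 = 113 (carry 1h)
  hours: 18 + 4 + 1 = 23
  end in UTC-7: 23:53
Step 2 - convert UTC-7 -> UTC-9:
  offset difference: -9 - (-7) = -2 hours
  23 + (-2) = 21 -> mod 24 = 21
Result: 21:53 in UTC-9

21:53


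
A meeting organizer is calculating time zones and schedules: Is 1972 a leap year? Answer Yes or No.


Year: 1972
Divisible by 4? 1972 / 4 = 493.0 -> Yes
Divisible by 100? 1972 / 100 = 19.72 -> No
Divisible by 4 but not 100, so it IS a leap year

Yes


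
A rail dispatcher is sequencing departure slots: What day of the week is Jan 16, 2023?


Date: 2023-01-16
January 1, 2023 is a Sunday
Day of year: 16
Offset from Jan 1: 15 days
15 mod 7 = 1
Result: Monday

Monday


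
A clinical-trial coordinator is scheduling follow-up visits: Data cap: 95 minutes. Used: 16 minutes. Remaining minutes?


Total budget: 95 minutes
Time used: 16 minutes
Remaining: 95 - 16 = 79 minutes
Percent used: 16.8%
Percent remaining: 83.2%

79


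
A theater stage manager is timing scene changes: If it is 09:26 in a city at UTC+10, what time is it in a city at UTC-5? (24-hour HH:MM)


Local time: 09:26 at UTC+10 (offset 10h)
Target zone: UTC-5 (offset -5h)
Difference: -5 - (10) = -15 hours
Calculation: 9 + (-15) = -6
Wraparound: (-6) mod 24 = 18
Result: 18:26

18:26


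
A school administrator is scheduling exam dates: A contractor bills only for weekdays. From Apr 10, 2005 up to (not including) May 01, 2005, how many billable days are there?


Start: 2005-04-10 (Sunday)
End (exclusive): 2005-05-01 (Sunday)
Total calendar days: 21
Full weeks: 21 // 7 = 3 -> 15 weekdays
Remaining 0 days starting on Sunday:
Total business days: 15 + 0 = 15

15


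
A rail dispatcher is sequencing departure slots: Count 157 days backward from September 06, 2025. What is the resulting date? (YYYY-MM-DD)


Start: 2025-09-06
Subtracting 157 days
Days already passed in September: 6
After going back through September: 151 more days to subtract
August 2025: 31 days, 120 remaining
July 2025: 31 days, 89 remaining
June 2025: 30 days, 59 remaining
May 2025: 31 days, 28 remaining
Result: 2025-04-02

2025-04-02


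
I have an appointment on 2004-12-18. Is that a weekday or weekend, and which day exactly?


Date: 2004-12-18
January 1, 2004 is a Thursday
Day of year: 353
Offset from Jan 1: 352 days
352 mod 7 = 2
Result: Saturday

Saturday


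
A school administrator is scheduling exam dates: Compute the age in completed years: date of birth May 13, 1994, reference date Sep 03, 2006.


Birth: 1994-05-13
Reference: 2006-09-03
Year difference: 2006 - 1994 = 12
Has birthday (05-13) occurred by 09-03? Yes
Age in full years: 12

12


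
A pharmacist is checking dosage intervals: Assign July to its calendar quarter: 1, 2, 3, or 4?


Month: July (month 7)
Q1: January-March (months 1-3)
Q2: April-June (months 4-6)
Q3: July-September (months 7-9)
Q4: October-December (months 10-12)
Month 7 falls in Q3

3


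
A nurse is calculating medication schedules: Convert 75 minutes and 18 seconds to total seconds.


Minutes: 75
Extra seconds: 18
Seconds per minute: 60
Minutes to seconds: 75 x 60 = 4500
Total: 4500 + 18 = 4518

4518


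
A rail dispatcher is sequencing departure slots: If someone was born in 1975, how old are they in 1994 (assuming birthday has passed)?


Birth year: 1975
Current year: 1994
Age = current year - birth year
Age = 1994 - 1975 = 19

19


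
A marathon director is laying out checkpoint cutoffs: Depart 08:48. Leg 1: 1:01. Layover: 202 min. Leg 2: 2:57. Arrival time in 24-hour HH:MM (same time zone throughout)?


Depart: 08:48
Leg 1: +61 min -> 09:49
Layover: +202 min -> 13:11
Leg 2: +177 min -> 16:08
Total travel: 440 minutes = 7h 20m
Arrival: 16:08

16:08


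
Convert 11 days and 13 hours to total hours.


Days: 11
Extra hours: 13
Hours per day: 24
Days to hours: 11 x 24 = 264
Total: 264 + 13 = 277

277


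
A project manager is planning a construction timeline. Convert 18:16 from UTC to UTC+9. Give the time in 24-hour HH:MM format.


Local time: 18:16 at UTC (offset 0h)
Target zone: UTC+9 (offset 9h)
Difference: 9 - (0) = 9 hours
Calculation: 18 + (9) = 27
Wraparound: (27) mod 24 = 3
Result: 03:16

03:16


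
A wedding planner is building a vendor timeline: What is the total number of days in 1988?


Year: 1988
Check leap year rules:
Divisible by 4? Yes
Divisible by 100? No
1988 is a leap year
Days: 366

366


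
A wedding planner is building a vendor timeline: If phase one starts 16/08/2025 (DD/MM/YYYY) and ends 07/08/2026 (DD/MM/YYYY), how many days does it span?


Start date: 2025-08-16
End date: 2026-08-07
Aug 2025: +16 days
Sep 2025: +30 days
Oct 2025: +31 days
... (10 more months)
Total: 356 days

356


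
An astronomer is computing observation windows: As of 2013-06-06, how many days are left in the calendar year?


Start: June 06, 2013
End: December 31, 2013
Days left in June: 24
July: 31
August: 31
September: 30
October: 31
... plus remaining months
Sum of remaining months: 184
Total: 24 + 184 = 208

208


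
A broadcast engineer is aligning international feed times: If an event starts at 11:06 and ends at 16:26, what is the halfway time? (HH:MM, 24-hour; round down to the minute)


Start time: 11:06 = 666 minutes from midnight
End time: 16:26 = 986 minutes from midnight
Sum: 666 + 986 = 1652
Midpoint: 1652 / 2 = 826 minutes
Convert: 826 / 60 = 13 hours, 46 minutes
Result: 13:46

13:46


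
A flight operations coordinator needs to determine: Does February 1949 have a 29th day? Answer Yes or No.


Year: 1949
Divisible by 4? 1949 / 4 = 487.25 -> No
Not divisible by 4, so NOT a leap year

No


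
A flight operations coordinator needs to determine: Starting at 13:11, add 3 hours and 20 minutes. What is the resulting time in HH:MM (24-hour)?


Start time: 13:11
Adding: 3 hours 20 minutes
Minutes: 11 + 20 = 31
Hours: 13 + 3 + 0 = 16
Result: 16:31

16:31


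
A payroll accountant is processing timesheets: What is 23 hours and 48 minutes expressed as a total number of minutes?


Hours: 23
Minutes: 48
Convert hours to minutes: 23 x 60 = 1380
Add remaining minutes: 1380 + 48 = 1428

1428
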